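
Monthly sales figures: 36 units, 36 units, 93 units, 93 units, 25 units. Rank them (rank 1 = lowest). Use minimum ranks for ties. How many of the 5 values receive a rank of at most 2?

3

Sorted (ascending): 25, 36, 36, 93, 93
The 2 values of 36 occupy positions 2–3 → each gets rank 2.
The 2 values of 93 occupy positions 4–5 → each gets rank 4.
Ranks ≤ 2: {1, 2, 2} → 3 values.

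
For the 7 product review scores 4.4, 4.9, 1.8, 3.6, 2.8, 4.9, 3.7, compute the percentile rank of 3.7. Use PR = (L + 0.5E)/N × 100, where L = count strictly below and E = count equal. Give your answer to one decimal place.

50.0

N = 7.
Strictly below 3.7: 3. Equal to 3.7: 1.
PR = (3 + 0.5·1)/7 × 100 = 50.0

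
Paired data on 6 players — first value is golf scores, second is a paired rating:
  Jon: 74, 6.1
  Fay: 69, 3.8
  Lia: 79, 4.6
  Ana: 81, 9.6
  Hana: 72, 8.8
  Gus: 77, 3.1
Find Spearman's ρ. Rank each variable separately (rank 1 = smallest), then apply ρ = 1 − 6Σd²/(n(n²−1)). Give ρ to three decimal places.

0.314

Ranks of variable 1: 3, 1, 5, 6, 2, 4
Ranks of variable 2: 4, 2, 3, 6, 5, 1
d = r₁ − r₂: -1, -1, 2, 0, -3, 3
d²: 1, 1, 4, 0, 9, 9; Σd² = 24
ρ = 1 − 6·24/(6·35) = 1 − 144/210 = 0.314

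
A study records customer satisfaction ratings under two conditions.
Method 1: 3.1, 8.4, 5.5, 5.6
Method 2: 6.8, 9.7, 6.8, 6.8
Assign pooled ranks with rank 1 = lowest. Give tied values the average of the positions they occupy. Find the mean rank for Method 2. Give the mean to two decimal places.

5.75

Sorted (ascending): 3.1, 5.5, 5.6, 6.8, 6.8, 6.8, 8.4, 9.7
The 3 values of 6.8 occupy positions 4–6 → average rank 5.
Method 2 values → pooled ranks: 6.8→5, 9.7→8, 6.8→5, 6.8→5
Mean rank = (5 + 8 + 5 + 5) / 4 = 5.75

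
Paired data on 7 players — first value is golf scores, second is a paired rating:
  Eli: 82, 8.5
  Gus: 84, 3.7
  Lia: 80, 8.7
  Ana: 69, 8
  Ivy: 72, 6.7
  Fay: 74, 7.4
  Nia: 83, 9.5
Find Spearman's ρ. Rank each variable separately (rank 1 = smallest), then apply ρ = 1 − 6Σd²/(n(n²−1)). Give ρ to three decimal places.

Ranks of variable 1: 5, 7, 4, 1, 2, 3, 6
Ranks of variable 2: 5, 1, 6, 4, 2, 3, 7
d = r₁ − r₂: 0, 6, -2, -3, 0, 0, -1
d²: 0, 36, 4, 9, 0, 0, 1; Σd² = 50
ρ = 1 − 6·50/(7·48) = 1 − 300/336 = 0.107

0.107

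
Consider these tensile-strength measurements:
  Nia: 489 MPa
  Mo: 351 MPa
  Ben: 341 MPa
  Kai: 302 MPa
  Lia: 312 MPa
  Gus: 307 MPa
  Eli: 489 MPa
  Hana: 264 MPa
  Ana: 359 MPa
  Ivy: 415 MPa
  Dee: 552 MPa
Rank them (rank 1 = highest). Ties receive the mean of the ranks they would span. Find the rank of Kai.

Sorted (descending): 552, 489, 489, 415, 359, 351, 341, 312, 307, 302, 264
The 2 values of 489 occupy positions 2–3 → average rank (2+3)/2 = 2.5.
Kai has value 302 MPa → rank 10.

10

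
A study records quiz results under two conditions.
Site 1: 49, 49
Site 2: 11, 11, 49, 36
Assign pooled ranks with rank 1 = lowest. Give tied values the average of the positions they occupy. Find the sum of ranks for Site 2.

Sorted (ascending): 11, 11, 36, 49, 49, 49
The 2 values of 11 occupy positions 1–2 → average rank (1+2)/2 = 1.5.
The 3 values of 49 occupy positions 4–6 → average rank 5.
Site 2 values → pooled ranks: 11→1.5, 11→1.5, 49→5, 36→3
Rank sum = 1.5 + 1.5 + 5 + 3 = 11

11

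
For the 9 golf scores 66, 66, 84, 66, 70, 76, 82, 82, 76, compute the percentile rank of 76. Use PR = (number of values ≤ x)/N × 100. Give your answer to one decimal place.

N = 9.
Strictly below 76: 4. Equal to 76: 2.
PR = 6/9 × 100 = 66.7

66.7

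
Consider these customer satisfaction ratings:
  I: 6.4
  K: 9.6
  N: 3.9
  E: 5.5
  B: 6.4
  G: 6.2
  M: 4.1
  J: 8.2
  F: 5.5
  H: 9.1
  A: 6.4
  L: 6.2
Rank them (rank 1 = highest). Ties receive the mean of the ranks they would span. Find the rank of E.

Sorted (descending): 9.6, 9.1, 8.2, 6.4, 6.4, 6.4, 6.2, 6.2, 5.5, 5.5, 4.1, 3.9
The 3 values of 6.4 occupy positions 4–6 → average rank 5.
The 2 values of 6.2 occupy positions 7–8 → average rank (7+8)/2 = 7.5.
The 2 values of 5.5 occupy positions 9–10 → average rank (9+10)/2 = 9.5.
E has value 5.5 → rank 9.5.

9.5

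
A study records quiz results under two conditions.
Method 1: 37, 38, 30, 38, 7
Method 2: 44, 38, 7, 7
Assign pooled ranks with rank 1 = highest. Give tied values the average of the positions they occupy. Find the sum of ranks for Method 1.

Sorted (descending): 44, 38, 38, 38, 37, 30, 7, 7, 7
The 3 values of 38 occupy positions 2–4 → average rank 3.
The 3 values of 7 occupy positions 7–9 → average rank 8.
Method 1 values → pooled ranks: 37→5, 38→3, 30→6, 38→3, 7→8
Rank sum = 5 + 3 + 6 + 3 + 8 = 25

25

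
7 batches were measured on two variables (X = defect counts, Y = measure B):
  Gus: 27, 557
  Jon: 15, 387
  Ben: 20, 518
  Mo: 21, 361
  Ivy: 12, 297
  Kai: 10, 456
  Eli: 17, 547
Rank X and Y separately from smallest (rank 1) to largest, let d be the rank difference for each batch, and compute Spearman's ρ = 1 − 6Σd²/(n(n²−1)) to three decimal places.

0.464

Ranks of variable 1: 7, 3, 5, 6, 2, 1, 4
Ranks of variable 2: 7, 3, 5, 2, 1, 4, 6
d = r₁ − r₂: 0, 0, 0, 4, 1, -3, -2
d²: 0, 0, 0, 16, 1, 9, 4; Σd² = 30
ρ = 1 − 6·30/(7·48) = 1 − 180/336 = 0.464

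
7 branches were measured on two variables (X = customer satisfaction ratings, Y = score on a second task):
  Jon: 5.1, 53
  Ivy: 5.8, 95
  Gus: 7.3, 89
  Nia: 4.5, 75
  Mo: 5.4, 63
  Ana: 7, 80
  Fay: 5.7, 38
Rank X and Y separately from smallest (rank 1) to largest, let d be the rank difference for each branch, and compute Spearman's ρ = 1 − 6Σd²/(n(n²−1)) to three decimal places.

Ranks of variable 1: 2, 5, 7, 1, 3, 6, 4
Ranks of variable 2: 2, 7, 6, 4, 3, 5, 1
d = r₁ − r₂: 0, -2, 1, -3, 0, 1, 3
d²: 0, 4, 1, 9, 0, 1, 9; Σd² = 24
ρ = 1 − 6·24/(7·48) = 1 − 144/336 = 0.571

0.571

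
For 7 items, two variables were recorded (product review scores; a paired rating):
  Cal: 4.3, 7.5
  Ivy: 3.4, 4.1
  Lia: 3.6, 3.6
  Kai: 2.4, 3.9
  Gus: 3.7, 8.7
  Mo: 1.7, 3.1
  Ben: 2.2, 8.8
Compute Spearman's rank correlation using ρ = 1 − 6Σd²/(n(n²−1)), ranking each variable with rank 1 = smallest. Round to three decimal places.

0.321

Ranks of variable 1: 7, 4, 5, 3, 6, 1, 2
Ranks of variable 2: 5, 4, 2, 3, 6, 1, 7
d = r₁ − r₂: 2, 0, 3, 0, 0, 0, -5
d²: 4, 0, 9, 0, 0, 0, 25; Σd² = 38
ρ = 1 − 6·38/(7·48) = 1 − 228/336 = 0.321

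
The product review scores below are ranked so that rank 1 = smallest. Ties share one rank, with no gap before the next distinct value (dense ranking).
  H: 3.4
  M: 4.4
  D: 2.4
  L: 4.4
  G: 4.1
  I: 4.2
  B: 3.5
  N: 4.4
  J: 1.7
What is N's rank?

Sorted (ascending): 1.7, 2.4, 3.4, 3.5, 4.1, 4.2, 4.4, 4.4, 4.4
The 3 values of 4.4 share dense rank 7.
Remaining distinct values take the next consecutive integers.
N has value 4.4 → rank 7.

7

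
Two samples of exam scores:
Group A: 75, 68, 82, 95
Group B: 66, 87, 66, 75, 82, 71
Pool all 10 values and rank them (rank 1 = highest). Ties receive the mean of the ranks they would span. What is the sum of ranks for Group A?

18

Sorted (descending): 95, 87, 82, 82, 75, 75, 71, 68, 66, 66
The 2 values of 82 occupy positions 3–4 → average rank (3+4)/2 = 3.5.
The 2 values of 75 occupy positions 5–6 → average rank (5+6)/2 = 5.5.
The 2 values of 66 occupy positions 9–10 → average rank (9+10)/2 = 9.5.
Group A values → pooled ranks: 75→5.5, 68→8, 82→3.5, 95→1
Rank sum = 5.5 + 8 + 3.5 + 1 = 18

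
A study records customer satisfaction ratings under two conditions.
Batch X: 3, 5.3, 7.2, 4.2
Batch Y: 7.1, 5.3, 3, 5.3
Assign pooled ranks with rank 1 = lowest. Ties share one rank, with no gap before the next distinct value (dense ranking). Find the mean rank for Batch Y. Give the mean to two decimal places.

Sorted (ascending): 3, 3, 4.2, 5.3, 5.3, 5.3, 7.1, 7.2
The 2 values of 3 share dense rank 1.
The 3 values of 5.3 share dense rank 3.
Remaining distinct values take the next consecutive integers.
Batch Y values → pooled ranks: 7.1→4, 5.3→3, 3→1, 5.3→3
Mean rank = (4 + 3 + 1 + 3) / 4 = 2.75

2.75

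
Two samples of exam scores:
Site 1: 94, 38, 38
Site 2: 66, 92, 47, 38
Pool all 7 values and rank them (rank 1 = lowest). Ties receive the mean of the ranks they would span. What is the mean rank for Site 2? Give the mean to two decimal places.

4.25

Sorted (ascending): 38, 38, 38, 47, 66, 92, 94
The 3 values of 38 occupy positions 1–3 → average rank 2.
Site 2 values → pooled ranks: 66→5, 92→6, 47→4, 38→2
Mean rank = (5 + 6 + 4 + 2) / 4 = 4.25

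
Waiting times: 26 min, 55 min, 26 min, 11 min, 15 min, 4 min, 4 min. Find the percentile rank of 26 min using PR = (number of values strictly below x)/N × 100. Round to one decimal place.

N = 7.
Strictly below 26: 4. Equal to 26: 2.
PR = 4/7 × 100 = 57.1

57.1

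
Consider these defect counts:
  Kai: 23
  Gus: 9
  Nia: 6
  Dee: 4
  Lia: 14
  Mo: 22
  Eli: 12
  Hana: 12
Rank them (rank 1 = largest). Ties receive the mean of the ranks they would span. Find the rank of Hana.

Sorted (descending): 23, 22, 14, 12, 12, 9, 6, 4
The 2 values of 12 occupy positions 4–5 → average rank (4+5)/2 = 4.5.
Hana has value 12 → rank 4.5.

4.5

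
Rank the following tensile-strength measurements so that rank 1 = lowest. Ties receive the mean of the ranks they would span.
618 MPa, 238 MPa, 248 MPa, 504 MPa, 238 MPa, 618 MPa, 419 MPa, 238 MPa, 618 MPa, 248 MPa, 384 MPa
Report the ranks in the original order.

Sorted (ascending): 238, 238, 238, 248, 248, 384, 419, 504, 618, 618, 618
The 3 values of 238 occupy positions 1–3 → average rank 2.
The 2 values of 248 occupy positions 4–5 → average rank (4+5)/2 = 4.5.
The 3 values of 618 occupy positions 9–11 → average rank 10.

10, 2, 4.5, 8, 2, 10, 7, 2, 10, 4.5, 6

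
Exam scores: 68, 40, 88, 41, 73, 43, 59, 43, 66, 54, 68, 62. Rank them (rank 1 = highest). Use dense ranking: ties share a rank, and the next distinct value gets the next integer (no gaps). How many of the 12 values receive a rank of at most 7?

8

Sorted (descending): 88, 73, 68, 68, 66, 62, 59, 54, 43, 43, 41, 40
The 2 values of 68 share dense rank 3.
The 2 values of 43 share dense rank 8.
Remaining distinct values take the next consecutive integers.
Ranks ≤ 7: {1, 2, 3, 3, 4, 5, 6, 7} → 8 values.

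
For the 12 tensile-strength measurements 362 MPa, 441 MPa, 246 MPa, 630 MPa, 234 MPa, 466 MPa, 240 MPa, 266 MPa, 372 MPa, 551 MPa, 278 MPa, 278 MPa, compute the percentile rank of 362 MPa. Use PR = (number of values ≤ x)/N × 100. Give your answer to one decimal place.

58.3

N = 12.
Strictly below 362: 6. Equal to 362: 1.
PR = 7/12 × 100 = 58.3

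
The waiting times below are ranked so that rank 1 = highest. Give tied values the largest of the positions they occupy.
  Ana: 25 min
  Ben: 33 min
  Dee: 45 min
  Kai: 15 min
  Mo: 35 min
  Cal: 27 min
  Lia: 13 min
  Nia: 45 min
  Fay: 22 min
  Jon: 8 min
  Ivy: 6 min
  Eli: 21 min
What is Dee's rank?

2

Sorted (descending): 45, 45, 35, 33, 27, 25, 22, 21, 15, 13, 8, 6
The 2 values of 45 occupy positions 1–2 → each gets rank 2.
Dee has value 45 min → rank 2.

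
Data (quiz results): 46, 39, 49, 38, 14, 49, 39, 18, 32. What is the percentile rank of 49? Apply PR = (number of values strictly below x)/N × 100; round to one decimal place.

77.8

N = 9.
Strictly below 49: 7. Equal to 49: 2.
PR = 7/9 × 100 = 77.8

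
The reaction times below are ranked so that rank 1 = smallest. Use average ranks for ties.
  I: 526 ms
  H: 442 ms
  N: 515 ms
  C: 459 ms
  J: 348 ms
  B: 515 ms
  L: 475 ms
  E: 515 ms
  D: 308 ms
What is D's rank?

Sorted (ascending): 308, 348, 442, 459, 475, 515, 515, 515, 526
The 3 values of 515 occupy positions 6–8 → average rank 7.
D has value 308 ms → rank 1.

1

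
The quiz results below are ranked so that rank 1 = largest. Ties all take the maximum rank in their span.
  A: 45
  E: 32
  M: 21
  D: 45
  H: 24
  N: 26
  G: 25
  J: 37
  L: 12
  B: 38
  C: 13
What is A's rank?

Sorted (descending): 45, 45, 38, 37, 32, 26, 25, 24, 21, 13, 12
The 2 values of 45 occupy positions 1–2 → each gets rank 2.
A has value 45 → rank 2.

2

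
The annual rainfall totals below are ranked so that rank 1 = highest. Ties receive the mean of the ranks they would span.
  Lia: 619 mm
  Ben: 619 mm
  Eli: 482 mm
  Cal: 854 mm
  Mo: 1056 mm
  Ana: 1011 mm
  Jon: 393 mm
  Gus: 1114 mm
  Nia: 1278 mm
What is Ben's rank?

6.5

Sorted (descending): 1278, 1114, 1056, 1011, 854, 619, 619, 482, 393
The 2 values of 619 occupy positions 6–7 → average rank (6+7)/2 = 6.5.
Ben has value 619 mm → rank 6.5.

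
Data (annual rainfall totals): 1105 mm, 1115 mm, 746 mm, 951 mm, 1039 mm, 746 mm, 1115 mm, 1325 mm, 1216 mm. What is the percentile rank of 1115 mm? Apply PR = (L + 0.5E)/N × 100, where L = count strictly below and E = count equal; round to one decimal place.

66.7

N = 9.
Strictly below 1115: 5. Equal to 1115: 2.
PR = (5 + 0.5·2)/9 × 100 = 66.7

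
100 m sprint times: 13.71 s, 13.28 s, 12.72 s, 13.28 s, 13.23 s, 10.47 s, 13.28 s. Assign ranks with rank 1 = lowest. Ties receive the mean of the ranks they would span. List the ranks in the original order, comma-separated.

7, 5, 2, 5, 3, 1, 5

Sorted (ascending): 10.47, 12.72, 13.23, 13.28, 13.28, 13.28, 13.71
The 3 values of 13.28 occupy positions 4–6 → average rank 5.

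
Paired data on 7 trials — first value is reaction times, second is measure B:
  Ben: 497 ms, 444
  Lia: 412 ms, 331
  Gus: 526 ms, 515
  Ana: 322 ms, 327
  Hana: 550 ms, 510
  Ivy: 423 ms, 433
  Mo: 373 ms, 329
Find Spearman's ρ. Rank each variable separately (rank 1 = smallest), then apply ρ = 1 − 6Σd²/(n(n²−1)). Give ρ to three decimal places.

0.964

Ranks of variable 1: 5, 3, 6, 1, 7, 4, 2
Ranks of variable 2: 5, 3, 7, 1, 6, 4, 2
d = r₁ − r₂: 0, 0, -1, 0, 1, 0, 0
d²: 0, 0, 1, 0, 1, 0, 0; Σd² = 2
ρ = 1 − 6·2/(7·48) = 1 − 12/336 = 0.964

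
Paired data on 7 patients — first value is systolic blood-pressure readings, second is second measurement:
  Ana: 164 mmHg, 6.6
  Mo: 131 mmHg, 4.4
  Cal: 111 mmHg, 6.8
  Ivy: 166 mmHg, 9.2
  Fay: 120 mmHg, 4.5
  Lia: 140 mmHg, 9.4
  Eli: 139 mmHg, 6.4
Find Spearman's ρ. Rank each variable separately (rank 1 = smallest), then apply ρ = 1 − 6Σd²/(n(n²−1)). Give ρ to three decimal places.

Ranks of variable 1: 6, 3, 1, 7, 2, 5, 4
Ranks of variable 2: 4, 1, 5, 6, 2, 7, 3
d = r₁ − r₂: 2, 2, -4, 1, 0, -2, 1
d²: 4, 4, 16, 1, 0, 4, 1; Σd² = 30
ρ = 1 − 6·30/(7·48) = 1 − 180/336 = 0.464

0.464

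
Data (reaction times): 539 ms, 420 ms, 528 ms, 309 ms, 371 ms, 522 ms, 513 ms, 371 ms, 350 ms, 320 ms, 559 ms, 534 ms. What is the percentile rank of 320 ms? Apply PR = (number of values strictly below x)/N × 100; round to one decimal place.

N = 12.
Strictly below 320: 1. Equal to 320: 1.
PR = 1/12 × 100 = 8.3

8.3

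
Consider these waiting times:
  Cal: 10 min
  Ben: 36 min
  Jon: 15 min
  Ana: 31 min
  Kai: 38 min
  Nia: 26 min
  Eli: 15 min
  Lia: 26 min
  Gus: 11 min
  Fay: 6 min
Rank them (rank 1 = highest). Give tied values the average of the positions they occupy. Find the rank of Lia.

Sorted (descending): 38, 36, 31, 26, 26, 15, 15, 11, 10, 6
The 2 values of 26 occupy positions 4–5 → average rank (4+5)/2 = 4.5.
The 2 values of 15 occupy positions 6–7 → average rank (6+7)/2 = 6.5.
Lia has value 26 min → rank 4.5.

4.5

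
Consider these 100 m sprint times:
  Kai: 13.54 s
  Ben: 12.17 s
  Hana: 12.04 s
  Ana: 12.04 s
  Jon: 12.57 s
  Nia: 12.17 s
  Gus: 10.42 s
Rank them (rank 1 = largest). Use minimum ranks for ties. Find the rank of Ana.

5

Sorted (descending): 13.54, 12.57, 12.17, 12.17, 12.04, 12.04, 10.42
The 2 values of 12.17 occupy positions 3–4 → each gets rank 3.
The 2 values of 12.04 occupy positions 5–6 → each gets rank 5.
Ana has value 12.04 s → rank 5.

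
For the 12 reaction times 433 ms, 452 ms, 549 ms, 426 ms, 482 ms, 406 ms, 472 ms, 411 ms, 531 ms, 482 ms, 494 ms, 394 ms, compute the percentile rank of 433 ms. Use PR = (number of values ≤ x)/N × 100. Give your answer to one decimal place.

41.7

N = 12.
Strictly below 433: 4. Equal to 433: 1.
PR = 5/12 × 100 = 41.7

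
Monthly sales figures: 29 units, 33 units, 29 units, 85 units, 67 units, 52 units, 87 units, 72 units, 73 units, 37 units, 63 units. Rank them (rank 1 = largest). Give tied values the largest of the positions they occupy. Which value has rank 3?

73

Sorted (descending): 87, 85, 73, 72, 67, 63, 52, 37, 33, 29, 29
The 2 values of 29 occupy positions 10–11 → each gets rank 11.
Rank 3 → value 73.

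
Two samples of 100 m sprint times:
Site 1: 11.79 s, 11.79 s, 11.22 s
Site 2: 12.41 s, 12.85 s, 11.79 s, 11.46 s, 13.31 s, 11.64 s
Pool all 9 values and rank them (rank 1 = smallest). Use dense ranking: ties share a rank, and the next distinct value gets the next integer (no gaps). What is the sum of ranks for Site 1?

9

Sorted (ascending): 11.22, 11.46, 11.64, 11.79, 11.79, 11.79, 12.41, 12.85, 13.31
The 3 values of 11.79 share dense rank 4.
Remaining distinct values take the next consecutive integers.
Site 1 values → pooled ranks: 11.79→4, 11.79→4, 11.22→1
Rank sum = 4 + 4 + 1 = 9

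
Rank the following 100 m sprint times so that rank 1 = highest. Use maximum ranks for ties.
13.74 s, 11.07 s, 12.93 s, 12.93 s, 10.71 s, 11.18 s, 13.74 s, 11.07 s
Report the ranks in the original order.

Sorted (descending): 13.74, 13.74, 12.93, 12.93, 11.18, 11.07, 11.07, 10.71
The 2 values of 13.74 occupy positions 1–2 → each gets rank 2.
The 2 values of 12.93 occupy positions 3–4 → each gets rank 4.
The 2 values of 11.07 occupy positions 6–7 → each gets rank 7.

2, 7, 4, 4, 8, 5, 2, 7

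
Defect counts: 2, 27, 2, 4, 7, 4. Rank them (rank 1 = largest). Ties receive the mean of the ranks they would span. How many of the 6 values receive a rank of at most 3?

2

Sorted (descending): 27, 7, 4, 4, 2, 2
The 2 values of 4 occupy positions 3–4 → average rank (3+4)/2 = 3.5.
The 2 values of 2 occupy positions 5–6 → average rank (5+6)/2 = 5.5.
Ranks ≤ 3: {1, 2} → 2 values.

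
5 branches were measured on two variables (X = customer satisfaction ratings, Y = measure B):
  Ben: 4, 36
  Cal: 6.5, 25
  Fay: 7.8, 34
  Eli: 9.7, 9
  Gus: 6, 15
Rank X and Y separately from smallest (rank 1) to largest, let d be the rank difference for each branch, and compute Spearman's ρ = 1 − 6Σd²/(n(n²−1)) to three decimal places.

-0.600

Ranks of variable 1: 1, 3, 4, 5, 2
Ranks of variable 2: 5, 3, 4, 1, 2
d = r₁ − r₂: -4, 0, 0, 4, 0
d²: 16, 0, 0, 16, 0; Σd² = 32
ρ = 1 − 6·32/(5·24) = 1 − 192/120 = -0.600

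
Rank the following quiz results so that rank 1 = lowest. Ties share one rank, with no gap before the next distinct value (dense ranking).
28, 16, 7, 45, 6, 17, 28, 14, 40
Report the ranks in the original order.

Sorted (ascending): 6, 7, 14, 16, 17, 28, 28, 40, 45
The 2 values of 28 share dense rank 6.
Remaining distinct values take the next consecutive integers.

6, 4, 2, 8, 1, 5, 6, 3, 7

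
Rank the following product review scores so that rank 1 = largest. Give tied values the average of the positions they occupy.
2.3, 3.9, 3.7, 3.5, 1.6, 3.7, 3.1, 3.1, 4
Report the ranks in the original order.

Sorted (descending): 4, 3.9, 3.7, 3.7, 3.5, 3.1, 3.1, 2.3, 1.6
The 2 values of 3.7 occupy positions 3–4 → average rank (3+4)/2 = 3.5.
The 2 values of 3.1 occupy positions 6–7 → average rank (6+7)/2 = 6.5.

8, 2, 3.5, 5, 9, 3.5, 6.5, 6.5, 1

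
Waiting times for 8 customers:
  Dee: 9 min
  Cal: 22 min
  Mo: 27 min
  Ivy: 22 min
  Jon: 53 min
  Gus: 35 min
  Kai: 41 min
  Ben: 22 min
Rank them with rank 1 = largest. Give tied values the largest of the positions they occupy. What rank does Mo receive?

4

Sorted (descending): 53, 41, 35, 27, 22, 22, 22, 9
The 3 values of 22 occupy positions 5–7 → each gets rank 7.
Mo has value 27 min → rank 4.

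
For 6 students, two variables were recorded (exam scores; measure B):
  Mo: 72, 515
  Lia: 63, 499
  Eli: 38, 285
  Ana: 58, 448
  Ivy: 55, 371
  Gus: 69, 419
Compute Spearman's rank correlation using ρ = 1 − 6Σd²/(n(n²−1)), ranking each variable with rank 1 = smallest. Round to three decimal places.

0.829

Ranks of variable 1: 6, 4, 1, 3, 2, 5
Ranks of variable 2: 6, 5, 1, 4, 2, 3
d = r₁ − r₂: 0, -1, 0, -1, 0, 2
d²: 0, 1, 0, 1, 0, 4; Σd² = 6
ρ = 1 − 6·6/(6·35) = 1 − 36/210 = 0.829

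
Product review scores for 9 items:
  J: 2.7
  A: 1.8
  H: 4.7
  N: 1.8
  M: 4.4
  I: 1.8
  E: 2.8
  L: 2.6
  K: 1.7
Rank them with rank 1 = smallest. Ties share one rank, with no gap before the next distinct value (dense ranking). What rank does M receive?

6

Sorted (ascending): 1.7, 1.8, 1.8, 1.8, 2.6, 2.7, 2.8, 4.4, 4.7
The 3 values of 1.8 share dense rank 2.
Remaining distinct values take the next consecutive integers.
M has value 4.4 → rank 6.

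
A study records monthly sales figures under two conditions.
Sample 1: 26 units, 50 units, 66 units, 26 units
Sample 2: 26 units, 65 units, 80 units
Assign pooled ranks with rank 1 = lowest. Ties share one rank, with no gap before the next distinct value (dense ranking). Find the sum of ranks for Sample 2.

9

Sorted (ascending): 26, 26, 26, 50, 65, 66, 80
The 3 values of 26 share dense rank 1.
Remaining distinct values take the next consecutive integers.
Sample 2 values → pooled ranks: 26→1, 65→3, 80→5
Rank sum = 1 + 3 + 5 = 9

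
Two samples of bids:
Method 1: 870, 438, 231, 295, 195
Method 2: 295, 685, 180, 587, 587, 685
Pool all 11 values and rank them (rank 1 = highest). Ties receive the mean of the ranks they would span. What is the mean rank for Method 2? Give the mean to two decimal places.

Sorted (descending): 870, 685, 685, 587, 587, 438, 295, 295, 231, 195, 180
The 2 values of 685 occupy positions 2–3 → average rank (2+3)/2 = 2.5.
The 2 values of 587 occupy positions 4–5 → average rank (4+5)/2 = 4.5.
The 2 values of 295 occupy positions 7–8 → average rank (7+8)/2 = 7.5.
Method 2 values → pooled ranks: 295→7.5, 685→2.5, 180→11, 587→4.5, 587→4.5, 685→2.5
Mean rank = (7.5 + 2.5 + 11 + 4.5 + 4.5 + 2.5) / 6 = 5.42

5.42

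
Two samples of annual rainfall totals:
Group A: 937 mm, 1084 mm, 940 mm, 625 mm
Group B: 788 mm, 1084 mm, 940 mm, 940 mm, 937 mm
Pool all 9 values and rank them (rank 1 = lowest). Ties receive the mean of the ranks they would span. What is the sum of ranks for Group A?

19

Sorted (ascending): 625, 788, 937, 937, 940, 940, 940, 1084, 1084
The 2 values of 937 occupy positions 3–4 → average rank (3+4)/2 = 3.5.
The 3 values of 940 occupy positions 5–7 → average rank 6.
The 2 values of 1084 occupy positions 8–9 → average rank (8+9)/2 = 8.5.
Group A values → pooled ranks: 937→3.5, 1084→8.5, 940→6, 625→1
Rank sum = 3.5 + 8.5 + 6 + 1 = 19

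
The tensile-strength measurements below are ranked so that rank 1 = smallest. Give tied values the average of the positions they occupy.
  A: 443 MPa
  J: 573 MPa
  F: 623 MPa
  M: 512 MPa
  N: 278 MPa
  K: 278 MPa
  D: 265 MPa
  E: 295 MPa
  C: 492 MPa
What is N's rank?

Sorted (ascending): 265, 278, 278, 295, 443, 492, 512, 573, 623
The 2 values of 278 occupy positions 2–3 → average rank (2+3)/2 = 2.5.
N has value 278 MPa → rank 2.5.

2.5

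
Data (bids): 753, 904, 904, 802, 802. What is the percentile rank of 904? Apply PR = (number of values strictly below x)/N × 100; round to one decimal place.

60.0

N = 5.
Strictly below 904: 3. Equal to 904: 2.
PR = 3/5 × 100 = 60.0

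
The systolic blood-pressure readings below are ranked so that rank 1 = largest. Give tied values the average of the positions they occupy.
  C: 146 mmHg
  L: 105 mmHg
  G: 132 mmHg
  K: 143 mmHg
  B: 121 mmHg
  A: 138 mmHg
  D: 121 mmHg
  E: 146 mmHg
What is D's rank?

Sorted (descending): 146, 146, 143, 138, 132, 121, 121, 105
The 2 values of 146 occupy positions 1–2 → average rank (1+2)/2 = 1.5.
The 2 values of 121 occupy positions 6–7 → average rank (6+7)/2 = 6.5.
D has value 121 mmHg → rank 6.5.

6.5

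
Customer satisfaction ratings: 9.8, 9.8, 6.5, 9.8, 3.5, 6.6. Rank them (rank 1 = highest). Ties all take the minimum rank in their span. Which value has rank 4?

6.6

Sorted (descending): 9.8, 9.8, 9.8, 6.6, 6.5, 3.5
The 3 values of 9.8 occupy positions 1–3 → each gets rank 1.
Rank 4 → value 6.6.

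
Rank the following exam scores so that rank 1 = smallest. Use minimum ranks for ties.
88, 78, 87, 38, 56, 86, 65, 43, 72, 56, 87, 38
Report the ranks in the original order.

Sorted (ascending): 38, 38, 43, 56, 56, 65, 72, 78, 86, 87, 87, 88
The 2 values of 38 occupy positions 1–2 → each gets rank 1.
The 2 values of 56 occupy positions 4–5 → each gets rank 4.
The 2 values of 87 occupy positions 10–11 → each gets rank 10.

12, 8, 10, 1, 4, 9, 6, 3, 7, 4, 10, 1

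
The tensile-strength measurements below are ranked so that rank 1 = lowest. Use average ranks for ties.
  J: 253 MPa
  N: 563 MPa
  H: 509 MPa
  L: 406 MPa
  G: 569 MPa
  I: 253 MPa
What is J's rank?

1.5

Sorted (ascending): 253, 253, 406, 509, 563, 569
The 2 values of 253 occupy positions 1–2 → average rank (1+2)/2 = 1.5.
J has value 253 MPa → rank 1.5.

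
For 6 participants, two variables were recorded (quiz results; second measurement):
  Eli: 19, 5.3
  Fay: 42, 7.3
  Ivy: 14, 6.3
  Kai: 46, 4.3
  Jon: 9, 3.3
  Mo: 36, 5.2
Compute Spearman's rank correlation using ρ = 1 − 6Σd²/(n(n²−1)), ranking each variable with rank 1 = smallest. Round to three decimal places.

0.200

Ranks of variable 1: 3, 5, 2, 6, 1, 4
Ranks of variable 2: 4, 6, 5, 2, 1, 3
d = r₁ − r₂: -1, -1, -3, 4, 0, 1
d²: 1, 1, 9, 16, 0, 1; Σd² = 28
ρ = 1 − 6·28/(6·35) = 1 − 168/210 = 0.200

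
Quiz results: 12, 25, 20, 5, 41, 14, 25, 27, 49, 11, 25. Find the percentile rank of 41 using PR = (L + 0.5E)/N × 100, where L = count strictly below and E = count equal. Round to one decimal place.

86.4

N = 11.
Strictly below 41: 9. Equal to 41: 1.
PR = (9 + 0.5·1)/11 × 100 = 86.4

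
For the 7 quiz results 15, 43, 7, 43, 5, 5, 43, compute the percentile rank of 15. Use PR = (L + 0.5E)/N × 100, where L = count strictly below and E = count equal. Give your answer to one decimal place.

N = 7.
Strictly below 15: 3. Equal to 15: 1.
PR = (3 + 0.5·1)/7 × 100 = 50.0

50.0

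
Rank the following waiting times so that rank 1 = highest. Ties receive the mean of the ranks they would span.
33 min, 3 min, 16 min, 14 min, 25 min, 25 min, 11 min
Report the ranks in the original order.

1, 7, 4, 5, 2.5, 2.5, 6

Sorted (descending): 33, 25, 25, 16, 14, 11, 3
The 2 values of 25 occupy positions 2–3 → average rank (2+3)/2 = 2.5.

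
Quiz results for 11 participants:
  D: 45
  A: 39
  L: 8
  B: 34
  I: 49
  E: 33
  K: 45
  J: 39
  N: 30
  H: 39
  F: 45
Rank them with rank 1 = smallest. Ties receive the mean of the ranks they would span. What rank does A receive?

Sorted (ascending): 8, 30, 33, 34, 39, 39, 39, 45, 45, 45, 49
The 3 values of 39 occupy positions 5–7 → average rank 6.
The 3 values of 45 occupy positions 8–10 → average rank 9.
A has value 39 → rank 6.

6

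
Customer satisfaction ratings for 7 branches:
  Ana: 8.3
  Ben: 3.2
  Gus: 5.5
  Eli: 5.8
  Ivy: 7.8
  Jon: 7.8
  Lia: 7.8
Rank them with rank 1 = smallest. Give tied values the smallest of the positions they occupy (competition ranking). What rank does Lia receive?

4

Sorted (ascending): 3.2, 5.5, 5.8, 7.8, 7.8, 7.8, 8.3
The 3 values of 7.8 occupy positions 4–6 → each gets rank 4.
Lia has value 7.8 → rank 4.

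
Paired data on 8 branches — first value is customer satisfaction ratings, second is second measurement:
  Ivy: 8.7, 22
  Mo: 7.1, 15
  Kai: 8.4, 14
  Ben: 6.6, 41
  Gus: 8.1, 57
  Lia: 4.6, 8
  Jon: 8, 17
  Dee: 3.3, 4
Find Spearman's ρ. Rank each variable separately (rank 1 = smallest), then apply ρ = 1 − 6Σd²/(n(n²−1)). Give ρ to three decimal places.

Ranks of variable 1: 8, 4, 7, 3, 6, 2, 5, 1
Ranks of variable 2: 6, 4, 3, 7, 8, 2, 5, 1
d = r₁ − r₂: 2, 0, 4, -4, -2, 0, 0, 0
d²: 4, 0, 16, 16, 4, 0, 0, 0; Σd² = 40
ρ = 1 − 6·40/(8·63) = 1 − 240/504 = 0.524

0.524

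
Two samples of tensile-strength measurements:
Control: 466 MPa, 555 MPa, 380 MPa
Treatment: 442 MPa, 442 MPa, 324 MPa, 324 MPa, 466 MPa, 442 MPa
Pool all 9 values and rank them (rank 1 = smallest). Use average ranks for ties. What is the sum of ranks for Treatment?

Sorted (ascending): 324, 324, 380, 442, 442, 442, 466, 466, 555
The 2 values of 324 occupy positions 1–2 → average rank (1+2)/2 = 1.5.
The 3 values of 442 occupy positions 4–6 → average rank 5.
The 2 values of 466 occupy positions 7–8 → average rank (7+8)/2 = 7.5.
Treatment values → pooled ranks: 442→5, 442→5, 324→1.5, 324→1.5, 466→7.5, 442→5
Rank sum = 5 + 5 + 1.5 + 1.5 + 7.5 + 5 = 25.5

25.5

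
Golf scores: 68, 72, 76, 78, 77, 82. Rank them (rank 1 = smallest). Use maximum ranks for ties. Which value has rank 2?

72

Sorted (ascending): 68, 72, 76, 77, 78, 82
No ties — each value takes its position as its rank.
Rank 2 → value 72.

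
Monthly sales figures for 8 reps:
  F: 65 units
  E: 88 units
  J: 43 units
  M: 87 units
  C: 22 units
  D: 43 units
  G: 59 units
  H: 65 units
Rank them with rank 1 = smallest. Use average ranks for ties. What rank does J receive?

Sorted (ascending): 22, 43, 43, 59, 65, 65, 87, 88
The 2 values of 43 occupy positions 2–3 → average rank (2+3)/2 = 2.5.
The 2 values of 65 occupy positions 5–6 → average rank (5+6)/2 = 5.5.
J has value 43 units → rank 2.5.

2.5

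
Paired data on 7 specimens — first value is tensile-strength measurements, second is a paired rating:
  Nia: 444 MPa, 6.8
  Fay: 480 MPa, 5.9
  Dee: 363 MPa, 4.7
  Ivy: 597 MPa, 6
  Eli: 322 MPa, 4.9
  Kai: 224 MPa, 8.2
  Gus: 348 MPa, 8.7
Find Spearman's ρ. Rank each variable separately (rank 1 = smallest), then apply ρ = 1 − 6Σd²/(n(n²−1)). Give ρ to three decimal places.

-0.214

Ranks of variable 1: 5, 6, 4, 7, 2, 1, 3
Ranks of variable 2: 5, 3, 1, 4, 2, 6, 7
d = r₁ − r₂: 0, 3, 3, 3, 0, -5, -4
d²: 0, 9, 9, 9, 0, 25, 16; Σd² = 68
ρ = 1 − 6·68/(7·48) = 1 − 408/336 = -0.214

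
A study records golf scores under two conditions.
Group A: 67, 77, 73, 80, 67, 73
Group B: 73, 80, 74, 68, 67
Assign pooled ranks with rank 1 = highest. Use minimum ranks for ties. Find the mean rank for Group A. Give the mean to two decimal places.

Sorted (descending): 80, 80, 77, 74, 73, 73, 73, 68, 67, 67, 67
The 2 values of 80 occupy positions 1–2 → each gets rank 1.
The 3 values of 73 occupy positions 5–7 → each gets rank 5.
The 3 values of 67 occupy positions 9–11 → each gets rank 9.
Group A values → pooled ranks: 67→9, 77→3, 73→5, 80→1, 67→9, 73→5
Mean rank = (9 + 3 + 5 + 1 + 9 + 5) / 6 = 5.33

5.33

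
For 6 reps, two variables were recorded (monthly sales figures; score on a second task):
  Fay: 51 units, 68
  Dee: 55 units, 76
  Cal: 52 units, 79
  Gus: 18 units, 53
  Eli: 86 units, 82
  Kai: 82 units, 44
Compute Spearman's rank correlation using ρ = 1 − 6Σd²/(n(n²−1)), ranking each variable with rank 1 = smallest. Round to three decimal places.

Ranks of variable 1: 2, 4, 3, 1, 6, 5
Ranks of variable 2: 3, 4, 5, 2, 6, 1
d = r₁ − r₂: -1, 0, -2, -1, 0, 4
d²: 1, 0, 4, 1, 0, 16; Σd² = 22
ρ = 1 − 6·22/(6·35) = 1 − 132/210 = 0.371

0.371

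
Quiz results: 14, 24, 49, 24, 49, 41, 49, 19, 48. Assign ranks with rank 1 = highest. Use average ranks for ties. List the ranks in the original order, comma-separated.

9, 6.5, 2, 6.5, 2, 5, 2, 8, 4

Sorted (descending): 49, 49, 49, 48, 41, 24, 24, 19, 14
The 3 values of 49 occupy positions 1–3 → average rank 2.
The 2 values of 24 occupy positions 6–7 → average rank (6+7)/2 = 6.5.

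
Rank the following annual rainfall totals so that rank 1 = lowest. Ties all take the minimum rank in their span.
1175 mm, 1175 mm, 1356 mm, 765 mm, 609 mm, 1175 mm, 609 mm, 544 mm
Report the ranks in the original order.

Sorted (ascending): 544, 609, 609, 765, 1175, 1175, 1175, 1356
The 2 values of 609 occupy positions 2–3 → each gets rank 2.
The 3 values of 1175 occupy positions 5–7 → each gets rank 5.

5, 5, 8, 4, 2, 5, 2, 1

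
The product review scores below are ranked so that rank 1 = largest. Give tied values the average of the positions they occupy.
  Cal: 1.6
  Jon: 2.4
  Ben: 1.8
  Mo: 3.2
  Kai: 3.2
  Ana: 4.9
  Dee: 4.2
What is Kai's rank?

Sorted (descending): 4.9, 4.2, 3.2, 3.2, 2.4, 1.8, 1.6
The 2 values of 3.2 occupy positions 3–4 → average rank (3+4)/2 = 3.5.
Kai has value 3.2 → rank 3.5.

3.5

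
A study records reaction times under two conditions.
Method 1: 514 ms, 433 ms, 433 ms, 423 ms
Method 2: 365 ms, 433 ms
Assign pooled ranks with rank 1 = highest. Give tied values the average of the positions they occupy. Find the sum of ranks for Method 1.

Sorted (descending): 514, 433, 433, 433, 423, 365
The 3 values of 433 occupy positions 2–4 → average rank 3.
Method 1 values → pooled ranks: 514→1, 433→3, 433→3, 423→5
Rank sum = 1 + 3 + 3 + 5 = 12

12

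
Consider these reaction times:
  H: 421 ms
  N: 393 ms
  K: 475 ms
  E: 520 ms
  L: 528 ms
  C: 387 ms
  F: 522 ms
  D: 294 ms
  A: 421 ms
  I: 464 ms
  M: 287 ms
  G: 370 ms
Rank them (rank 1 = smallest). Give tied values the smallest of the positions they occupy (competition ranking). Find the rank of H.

Sorted (ascending): 287, 294, 370, 387, 393, 421, 421, 464, 475, 520, 522, 528
The 2 values of 421 occupy positions 6–7 → each gets rank 6.
H has value 421 ms → rank 6.

6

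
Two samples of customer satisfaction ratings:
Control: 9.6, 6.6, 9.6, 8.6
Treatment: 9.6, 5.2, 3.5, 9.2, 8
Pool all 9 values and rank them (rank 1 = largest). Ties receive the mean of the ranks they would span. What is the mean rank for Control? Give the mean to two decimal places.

Sorted (descending): 9.6, 9.6, 9.6, 9.2, 8.6, 8, 6.6, 5.2, 3.5
The 3 values of 9.6 occupy positions 1–3 → average rank 2.
Control values → pooled ranks: 9.6→2, 6.6→7, 9.6→2, 8.6→5
Mean rank = (2 + 7 + 2 + 5) / 4 = 4.00

4.00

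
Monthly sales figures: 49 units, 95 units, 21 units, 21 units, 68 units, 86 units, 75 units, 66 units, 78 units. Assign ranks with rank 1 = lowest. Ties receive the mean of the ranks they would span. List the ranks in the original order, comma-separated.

Sorted (ascending): 21, 21, 49, 66, 68, 75, 78, 86, 95
The 2 values of 21 occupy positions 1–2 → average rank (1+2)/2 = 1.5.

3, 9, 1.5, 1.5, 5, 8, 6, 4, 7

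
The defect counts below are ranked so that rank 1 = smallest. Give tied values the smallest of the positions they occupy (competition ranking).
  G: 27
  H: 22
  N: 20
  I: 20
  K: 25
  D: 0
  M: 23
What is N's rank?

2

Sorted (ascending): 0, 20, 20, 22, 23, 25, 27
The 2 values of 20 occupy positions 2–3 → each gets rank 2.
N has value 20 → rank 2.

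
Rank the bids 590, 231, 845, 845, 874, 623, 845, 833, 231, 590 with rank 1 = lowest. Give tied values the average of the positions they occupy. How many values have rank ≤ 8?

9

Sorted (ascending): 231, 231, 590, 590, 623, 833, 845, 845, 845, 874
The 2 values of 231 occupy positions 1–2 → average rank (1+2)/2 = 1.5.
The 2 values of 590 occupy positions 3–4 → average rank (3+4)/2 = 3.5.
The 3 values of 845 occupy positions 7–9 → average rank 8.
Ranks ≤ 8: {1.5, 1.5, 3.5, 3.5, 5, 6, 8, 8, 8} → 9 values.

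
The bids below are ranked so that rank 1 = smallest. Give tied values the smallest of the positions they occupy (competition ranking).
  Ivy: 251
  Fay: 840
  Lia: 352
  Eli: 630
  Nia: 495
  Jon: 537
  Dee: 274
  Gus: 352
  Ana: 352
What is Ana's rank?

Sorted (ascending): 251, 274, 352, 352, 352, 495, 537, 630, 840
The 3 values of 352 occupy positions 3–5 → each gets rank 3.
Ana has value 352 → rank 3.

3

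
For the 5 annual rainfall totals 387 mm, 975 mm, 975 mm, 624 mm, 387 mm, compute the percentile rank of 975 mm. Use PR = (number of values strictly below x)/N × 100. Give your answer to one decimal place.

60.0

N = 5.
Strictly below 975: 3. Equal to 975: 2.
PR = 3/5 × 100 = 60.0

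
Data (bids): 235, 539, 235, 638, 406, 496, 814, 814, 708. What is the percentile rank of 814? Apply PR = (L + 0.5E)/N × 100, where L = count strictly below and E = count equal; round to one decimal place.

N = 9.
Strictly below 814: 7. Equal to 814: 2.
PR = (7 + 0.5·2)/9 × 100 = 88.9

88.9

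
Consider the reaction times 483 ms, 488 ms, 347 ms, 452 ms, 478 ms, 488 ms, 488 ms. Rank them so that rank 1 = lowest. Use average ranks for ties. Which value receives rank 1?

347

Sorted (ascending): 347, 452, 478, 483, 488, 488, 488
The 3 values of 488 occupy positions 5–7 → average rank 6.
Rank 1 → value 347.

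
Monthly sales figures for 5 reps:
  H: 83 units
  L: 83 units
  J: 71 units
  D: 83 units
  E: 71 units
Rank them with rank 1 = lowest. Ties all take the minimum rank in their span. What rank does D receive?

3

Sorted (ascending): 71, 71, 83, 83, 83
The 2 values of 71 occupy positions 1–2 → each gets rank 1.
The 3 values of 83 occupy positions 3–5 → each gets rank 3.
D has value 83 units → rank 3.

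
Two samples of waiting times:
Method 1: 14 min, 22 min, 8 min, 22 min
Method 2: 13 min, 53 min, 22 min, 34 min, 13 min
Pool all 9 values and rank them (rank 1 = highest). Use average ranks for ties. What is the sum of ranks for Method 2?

Sorted (descending): 53, 34, 22, 22, 22, 14, 13, 13, 8
The 3 values of 22 occupy positions 3–5 → average rank 4.
The 2 values of 13 occupy positions 7–8 → average rank (7+8)/2 = 7.5.
Method 2 values → pooled ranks: 13→7.5, 53→1, 22→4, 34→2, 13→7.5
Rank sum = 7.5 + 1 + 4 + 2 + 7.5 = 22

22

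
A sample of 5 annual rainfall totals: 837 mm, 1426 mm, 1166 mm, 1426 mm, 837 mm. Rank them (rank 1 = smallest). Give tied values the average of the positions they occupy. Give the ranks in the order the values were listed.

1.5, 4.5, 3, 4.5, 1.5

Sorted (ascending): 837, 837, 1166, 1426, 1426
The 2 values of 837 occupy positions 1–2 → average rank (1+2)/2 = 1.5.
The 2 values of 1426 occupy positions 4–5 → average rank (4+5)/2 = 4.5.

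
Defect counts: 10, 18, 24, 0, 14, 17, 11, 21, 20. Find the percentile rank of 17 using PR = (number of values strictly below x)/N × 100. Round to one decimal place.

N = 9.
Strictly below 17: 4. Equal to 17: 1.
PR = 4/9 × 100 = 44.4

44.4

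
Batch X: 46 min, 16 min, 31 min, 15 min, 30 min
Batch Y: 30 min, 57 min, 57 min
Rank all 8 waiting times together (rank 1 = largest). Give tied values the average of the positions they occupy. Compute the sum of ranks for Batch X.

27.5

Sorted (descending): 57, 57, 46, 31, 30, 30, 16, 15
The 2 values of 57 occupy positions 1–2 → average rank (1+2)/2 = 1.5.
The 2 values of 30 occupy positions 5–6 → average rank (5+6)/2 = 5.5.
Batch X values → pooled ranks: 46→3, 16→7, 31→4, 15→8, 30→5.5
Rank sum = 3 + 7 + 4 + 8 + 5.5 = 27.5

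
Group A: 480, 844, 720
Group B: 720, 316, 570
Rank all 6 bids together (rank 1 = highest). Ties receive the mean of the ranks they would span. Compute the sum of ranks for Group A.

8.5

Sorted (descending): 844, 720, 720, 570, 480, 316
The 2 values of 720 occupy positions 2–3 → average rank (2+3)/2 = 2.5.
Group A values → pooled ranks: 480→5, 844→1, 720→2.5
Rank sum = 5 + 1 + 2.5 = 8.5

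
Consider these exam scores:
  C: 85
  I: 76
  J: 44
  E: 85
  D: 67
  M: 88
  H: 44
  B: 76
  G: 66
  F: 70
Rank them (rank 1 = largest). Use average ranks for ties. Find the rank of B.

4.5

Sorted (descending): 88, 85, 85, 76, 76, 70, 67, 66, 44, 44
The 2 values of 85 occupy positions 2–3 → average rank (2+3)/2 = 2.5.
The 2 values of 76 occupy positions 4–5 → average rank (4+5)/2 = 4.5.
The 2 values of 44 occupy positions 9–10 → average rank (9+10)/2 = 9.5.
B has value 76 → rank 4.5.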